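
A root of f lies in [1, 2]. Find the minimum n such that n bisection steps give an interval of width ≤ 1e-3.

10

Width after n steps is 1/2^n. Need 2^n ≥ 1/1e-3 = 1000.
2^9 = 512 < 1000 ≤ 2^10 = 1024, so n = 10.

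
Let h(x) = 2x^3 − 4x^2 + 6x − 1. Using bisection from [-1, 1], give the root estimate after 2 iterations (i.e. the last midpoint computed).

h(0) = -1 < 0, so the root lies in [0, 1]
h(0.5) = 1.25 > 0, so the root lies in [0, 0.5]

0.5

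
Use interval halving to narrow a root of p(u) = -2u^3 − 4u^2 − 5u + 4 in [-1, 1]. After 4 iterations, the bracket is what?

[0.5, 0.625]

m = 0, p(m) = 4 (+); new bracket [0, 1]
m = 0.5, p(m) = 0.25 (+); new bracket [0.5, 1]
m = 0.75, p(m) = -2.84375 (−); new bracket [0.5, 0.75]
m = 0.625, p(m) = -1.1758 (−); new bracket [0.5, 0.625]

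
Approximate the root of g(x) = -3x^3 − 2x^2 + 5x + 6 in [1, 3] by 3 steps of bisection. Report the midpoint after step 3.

1.25

x = 2 gives g = -16, negative; keep [1, 2]
x = 1.5 gives g = -1.125, negative; keep [1, 1.5]
x = 1.25 gives g = 3.265625, positive; keep [1.25, 1.5]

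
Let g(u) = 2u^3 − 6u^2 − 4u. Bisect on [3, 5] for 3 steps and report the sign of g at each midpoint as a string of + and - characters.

+-+

u = 4 gives g = 16, positive; keep [3, 4]
u = 3.5 gives g = -1.75, negative; keep [3.5, 4]
u = 3.75 gives g = 6.09375, positive; keep [3.5, 3.75]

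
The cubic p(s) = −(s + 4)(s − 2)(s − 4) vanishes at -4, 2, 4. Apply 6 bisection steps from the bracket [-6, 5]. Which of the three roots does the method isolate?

-4

m = -0.5, p(m) = -39.375 (−); new bracket [-6, -0.5]
m = -3.25, p(m) = -28.546875 (−); new bracket [-6, -3.25]
m = -4.625, p(m) = 35.712891 (+); new bracket [-4.625, -3.25]
m = -3.9375, p(m) = -2.9456 (−); new bracket [-4.625, -3.9375]
m = -4.28125, p(m) = 14.6297 (+); new bracket [-4.28125, -3.9375]
m = -4.109375, p(m) = 5.4188 (+); new bracket [-4.109375, -3.9375]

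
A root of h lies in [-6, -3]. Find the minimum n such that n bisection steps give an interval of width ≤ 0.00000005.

26

Width after n steps is 3/2^n. Need 2^n ≥ 3/0.00000005 = 60000000.
2^25 = 33554432 < 60000000 ≤ 2^26 = 67108864, so n = 26.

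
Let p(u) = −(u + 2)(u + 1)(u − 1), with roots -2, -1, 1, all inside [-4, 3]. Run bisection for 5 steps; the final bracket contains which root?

m = -0.5, p(m) = 1.125 (+); new bracket [-0.5, 3]
m = 1.25, p(m) = -1.828125 (−); new bracket [-0.5, 1.25]
m = 0.375, p(m) = 2.041016 (+); new bracket [0.375, 1.25]
m = 0.8125, p(m) = 0.9558 (+); new bracket [0.8125, 1.25]
m = 1.03125, p(m) = -0.1924 (−); new bracket [0.8125, 1.03125]

1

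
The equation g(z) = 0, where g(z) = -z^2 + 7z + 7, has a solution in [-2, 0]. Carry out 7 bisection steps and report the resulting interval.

m = -1, g(m) = -1 (−); new bracket [-1, 0]
m = -0.5, g(m) = 3.25 (+); new bracket [-1, -0.5]
m = -0.75, g(m) = 1.1875 (+); new bracket [-1, -0.75]
m = -0.875, g(m) = 0.1094 (+); new bracket [-1, -0.875]
m = -0.9375, g(m) = -0.4414 (−); new bracket [-0.9375, -0.875]
m = -0.90625, g(m) = -0.165 (−); new bracket [-0.90625, -0.875]
m = -0.890625, g(m) = -0.0276 (−); new bracket [-0.890625, -0.875]

[-0.890625, -0.875]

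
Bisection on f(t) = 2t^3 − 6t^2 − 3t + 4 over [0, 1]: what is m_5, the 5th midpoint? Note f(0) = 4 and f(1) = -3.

0.65625

f(0.5) = 1.25 > 0, so the root lies in [0.5, 1]
f(0.75) = -0.78125 < 0, so the root lies in [0.5, 0.75]
f(0.625) = 0.269531 > 0, so the root lies in [0.625, 0.75]
f(0.6875) = -0.2485 < 0, so the root lies in [0.625, 0.6875]
f(0.65625) = 0.0125 > 0, so the root lies in [0.65625, 0.6875]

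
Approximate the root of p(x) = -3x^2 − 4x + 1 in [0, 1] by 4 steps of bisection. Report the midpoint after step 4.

0.1875

p(0.5) = -1.75 < 0, so the root lies in [0, 0.5]
p(0.25) = -0.1875 < 0, so the root lies in [0, 0.25]
p(0.125) = 0.453125 > 0, so the root lies in [0.125, 0.25]
p(0.1875) = 0.1445 > 0, so the root lies in [0.1875, 0.25]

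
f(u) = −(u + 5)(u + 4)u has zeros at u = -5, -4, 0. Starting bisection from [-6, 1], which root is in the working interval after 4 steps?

u = -2.5 gives f = 9.375, positive; keep [-2.5, 1]
u = -0.75 gives f = 10.359375, positive; keep [-0.75, 1]
u = 0.125 gives f = -2.642578, negative; keep [-0.75, 0.125]
u = -0.3125 gives f = 5.4016, positive; keep [-0.3125, 0.125]

0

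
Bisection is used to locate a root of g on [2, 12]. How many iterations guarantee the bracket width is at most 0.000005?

21

Width after n steps is 10/2^n. Need 2^n ≥ 10/0.000005 = 2000000.
2^20 = 1048576 < 2000000 ≤ 2^21 = 2097152, so n = 21.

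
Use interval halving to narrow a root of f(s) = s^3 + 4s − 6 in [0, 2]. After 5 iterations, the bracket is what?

[1.125, 1.1875]

m = 1, f(m) = -1 (−); new bracket [1, 2]
m = 1.5, f(m) = 3.375 (+); new bracket [1, 1.5]
m = 1.25, f(m) = 0.953125 (+); new bracket [1, 1.25]
m = 1.125, f(m) = -0.0762 (−); new bracket [1.125, 1.25]
m = 1.1875, f(m) = 0.4246 (+); new bracket [1.125, 1.1875]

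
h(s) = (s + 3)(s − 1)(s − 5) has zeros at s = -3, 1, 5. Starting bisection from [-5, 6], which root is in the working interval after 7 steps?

midpoint 0.5: h = 7.875 > 0 → [-5, 0.5]
midpoint -2.25: h = 17.671875 > 0 → [-5, -2.25]
midpoint -3.625: h = -24.931641 < 0 → [-3.625, -2.25]
midpoint -2.9375: h = 1.9534 > 0 → [-3.625, -2.9375]
midpoint -3.28125: h = -9.9715 < 0 → [-3.28125, -2.9375]
midpoint -3.109375: h = -3.6449 < 0 → [-3.109375, -2.9375]
midpoint -3.0234375: h = -0.7566 < 0 → [-3.0234375, -2.9375]

-3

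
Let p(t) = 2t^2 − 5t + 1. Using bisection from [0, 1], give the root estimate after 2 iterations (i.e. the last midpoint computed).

0.25

p(0.5) = -1 < 0, so the root lies in [0, 0.5]
p(0.25) = -0.125 < 0, so the root lies in [0, 0.25]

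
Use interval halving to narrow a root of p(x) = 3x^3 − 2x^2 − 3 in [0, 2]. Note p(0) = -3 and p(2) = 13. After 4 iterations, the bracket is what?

m = 1, p(m) = -2 (−); new bracket [1, 2]
m = 1.5, p(m) = 2.625 (+); new bracket [1, 1.5]
m = 1.25, p(m) = -0.265625 (−); new bracket [1.25, 1.5]
m = 1.375, p(m) = 1.0176 (+); new bracket [1.25, 1.375]

[1.25, 1.375]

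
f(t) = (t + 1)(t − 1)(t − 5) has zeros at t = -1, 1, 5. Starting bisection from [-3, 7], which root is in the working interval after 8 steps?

5

f(2) = -9 < 0, so the root lies in [2, 7]
f(4.5) = -9.625 < 0, so the root lies in [4.5, 7]
f(5.75) = 24.046875 > 0, so the root lies in [4.5, 5.75]
f(5.125) = 3.1582 > 0, so the root lies in [4.5, 5.125]
f(4.8125) = -4.155 < 0, so the root lies in [4.8125, 5.125]
f(4.96875) = -0.7403 < 0, so the root lies in [4.96875, 5.125]
f(5.046875) = 1.1471 > 0, so the root lies in [4.96875, 5.046875]
f(5.0078125) = 0.1881 > 0, so the root lies in [4.96875, 5.0078125]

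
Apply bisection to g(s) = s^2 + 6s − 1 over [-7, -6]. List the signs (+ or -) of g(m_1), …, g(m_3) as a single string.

++-

g(-6.5) = 2.25 > 0, so the root lies in [-6.5, -6]
g(-6.25) = 0.5625 > 0, so the root lies in [-6.25, -6]
g(-6.125) = -0.234375 < 0, so the root lies in [-6.25, -6.125]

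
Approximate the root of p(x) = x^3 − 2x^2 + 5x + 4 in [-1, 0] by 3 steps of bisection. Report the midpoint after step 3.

-0.625

m = -0.5, p(m) = 0.875 (+); new bracket [-1, -0.5]
m = -0.75, p(m) = -1.296875 (−); new bracket [-0.75, -0.5]
m = -0.625, p(m) = -0.150391 (−); new bracket [-0.625, -0.5]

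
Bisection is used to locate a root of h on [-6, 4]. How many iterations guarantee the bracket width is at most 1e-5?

20

Width after n steps is 10/2^n. Need 2^n ≥ 10/1e-5 = 1000000.
2^19 = 524288 < 1000000 ≤ 2^20 = 1048576, so n = 20.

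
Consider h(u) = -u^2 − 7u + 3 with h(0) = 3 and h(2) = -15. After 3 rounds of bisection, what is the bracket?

[0.25, 0.5]

u = 1 gives h = -5, negative; keep [0, 1]
u = 0.5 gives h = -0.75, negative; keep [0, 0.5]
u = 0.25 gives h = 1.1875, positive; keep [0.25, 0.5]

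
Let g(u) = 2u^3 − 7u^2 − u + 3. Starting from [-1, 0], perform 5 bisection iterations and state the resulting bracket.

u = -0.5 gives g = 1.5, positive; keep [-1, -0.5]
u = -0.75 gives g = -1.03125, negative; keep [-0.75, -0.5]
u = -0.625 gives g = 0.402344, positive; keep [-0.75, -0.625]
u = -0.6875 gives g = -0.271, negative; keep [-0.6875, -0.625]
u = -0.65625 gives g = 0.0764, positive; keep [-0.6875, -0.65625]

[-0.6875, -0.65625]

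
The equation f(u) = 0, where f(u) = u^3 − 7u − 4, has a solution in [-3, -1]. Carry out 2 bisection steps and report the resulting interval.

midpoint -2: f = 2 > 0 → [-3, -2]
midpoint -2.5: f = -2.125 < 0 → [-2.5, -2]

[-2.5, -2]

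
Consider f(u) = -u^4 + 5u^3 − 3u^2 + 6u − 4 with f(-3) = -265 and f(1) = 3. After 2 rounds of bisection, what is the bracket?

midpoint -1: f = -19 < 0 → [-1, 1]
midpoint 0: f = -4 < 0 → [0, 1]

[0, 1]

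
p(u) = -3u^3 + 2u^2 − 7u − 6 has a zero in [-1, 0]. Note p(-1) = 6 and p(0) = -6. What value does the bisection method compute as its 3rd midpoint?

-0.625

p(-0.5) = -1.625 < 0, so the root lies in [-1, -0.5]
p(-0.75) = 1.640625 > 0, so the root lies in [-0.75, -0.5]
p(-0.625) = -0.111328 < 0, so the root lies in [-0.75, -0.625]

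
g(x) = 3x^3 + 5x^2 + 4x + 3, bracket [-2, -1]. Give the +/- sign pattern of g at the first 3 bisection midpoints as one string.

x = -1.5 gives g = -1.875, negative; keep [-1.5, -1]
x = -1.25 gives g = -0.046875, negative; keep [-1.25, -1]
x = -1.125 gives g = 0.556641, positive; keep [-1.25, -1.125]

--+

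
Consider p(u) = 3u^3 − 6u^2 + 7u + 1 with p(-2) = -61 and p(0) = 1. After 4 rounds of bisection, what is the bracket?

midpoint -1: p = -15 < 0 → [-1, 0]
midpoint -0.5: p = -4.375 < 0 → [-0.5, 0]
midpoint -0.25: p = -1.171875 < 0 → [-0.25, 0]
midpoint -0.125: p = 0.0254 > 0 → [-0.25, -0.125]

[-0.25, -0.125]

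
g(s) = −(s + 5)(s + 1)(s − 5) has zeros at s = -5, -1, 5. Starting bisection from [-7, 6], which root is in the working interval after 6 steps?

5

m = -0.5, g(m) = 12.375 (+); new bracket [-0.5, 6]
m = 2.75, g(m) = 65.390625 (+); new bracket [2.75, 6]
m = 4.375, g(m) = 31.494141 (+); new bracket [4.375, 6]
m = 5.1875, g(m) = -11.8191 (−); new bracket [4.375, 5.1875]
m = 4.78125, g(m) = 12.3698 (+); new bracket [4.78125, 5.1875]
m = 4.984375, g(m) = 0.9336 (+); new bracket [4.984375, 5.1875]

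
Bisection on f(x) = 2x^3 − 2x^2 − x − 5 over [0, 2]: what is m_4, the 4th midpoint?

1.875

f(1) = -6 < 0, so the root lies in [1, 2]
f(1.5) = -4.25 < 0, so the root lies in [1.5, 2]
f(1.75) = -2.15625 < 0, so the root lies in [1.75, 2]
f(1.875) = -0.7227 < 0, so the root lies in [1.875, 2]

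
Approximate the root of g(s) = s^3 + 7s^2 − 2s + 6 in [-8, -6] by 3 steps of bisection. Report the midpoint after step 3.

-7.25

s = -7 gives g = 20, positive; keep [-8, -7]
s = -7.5 gives g = -7.125, negative; keep [-7.5, -7]
s = -7.25 gives g = 7.359375, positive; keep [-7.5, -7.25]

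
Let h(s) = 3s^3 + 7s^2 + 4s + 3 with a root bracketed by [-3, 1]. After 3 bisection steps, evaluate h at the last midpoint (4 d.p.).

h(-1) = 3 > 0, so the root lies in [-3, -1]
h(-2) = -1 < 0, so the root lies in [-2, -1]
h(-1.5) = 2.625 > 0, so the root lies in [-2, -1.5]

2.6250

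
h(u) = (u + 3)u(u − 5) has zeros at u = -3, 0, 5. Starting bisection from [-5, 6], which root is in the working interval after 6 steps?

5

midpoint 0.5: h = -7.875 < 0 → [0.5, 6]
midpoint 3.25: h = -35.546875 < 0 → [3.25, 6]
midpoint 4.625: h = -13.224609 < 0 → [4.625, 6]
midpoint 5.3125: h = 13.8 > 0 → [4.625, 5.3125]
midpoint 4.96875: h = -1.2373 < 0 → [4.96875, 5.3125]
midpoint 5.140625: h = 5.8849 > 0 → [4.96875, 5.140625]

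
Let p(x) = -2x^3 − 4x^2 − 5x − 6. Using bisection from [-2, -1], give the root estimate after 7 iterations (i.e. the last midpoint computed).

m = -1.5, p(m) = -0.75 (−); new bracket [-2, -1.5]
m = -1.75, p(m) = 1.21875 (+); new bracket [-1.75, -1.5]
m = -1.625, p(m) = 0.144531 (+); new bracket [-1.625, -1.5]
m = -1.5625, p(m) = -0.3237 (−); new bracket [-1.625, -1.5625]
m = -1.59375, p(m) = -0.095 (−); new bracket [-1.625, -1.59375]
m = -1.609375, p(m) = 0.0234 (+); new bracket [-1.609375, -1.59375]
m = -1.6015625, p(m) = -0.0362 (−); new bracket [-1.609375, -1.6015625]

-1.6015625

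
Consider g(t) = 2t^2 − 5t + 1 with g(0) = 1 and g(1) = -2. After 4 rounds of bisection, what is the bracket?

t = 0.5 gives g = -1, negative; keep [0, 0.5]
t = 0.25 gives g = -0.125, negative; keep [0, 0.25]
t = 0.125 gives g = 0.40625, positive; keep [0.125, 0.25]
t = 0.1875 gives g = 0.1328, positive; keep [0.1875, 0.25]

[0.1875, 0.25]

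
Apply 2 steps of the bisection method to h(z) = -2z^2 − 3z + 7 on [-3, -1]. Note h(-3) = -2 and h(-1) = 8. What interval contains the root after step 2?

z = -2 gives h = 5, positive; keep [-3, -2]
z = -2.5 gives h = 2, positive; keep [-3, -2.5]

[-3, -2.5]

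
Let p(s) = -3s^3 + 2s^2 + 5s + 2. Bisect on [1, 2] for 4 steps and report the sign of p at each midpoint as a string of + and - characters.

midpoint 1.5: p = 3.875 > 0 → [1.5, 2]
midpoint 1.75: p = 0.796875 > 0 → [1.75, 2]
midpoint 1.875: p = -1.369141 < 0 → [1.75, 1.875]
midpoint 1.8125: p = -0.2302 < 0 → [1.75, 1.8125]

++--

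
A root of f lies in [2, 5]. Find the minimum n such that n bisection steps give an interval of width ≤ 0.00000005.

Width after n steps is 3/2^n. Need 2^n ≥ 3/0.00000005 = 60000000.
2^25 = 33554432 < 60000000 ≤ 2^26 = 67108864, so n = 26.

26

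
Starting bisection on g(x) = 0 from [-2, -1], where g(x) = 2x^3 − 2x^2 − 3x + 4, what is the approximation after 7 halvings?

x = -1.5 gives g = -2.75, negative; keep [-1.5, -1]
x = -1.25 gives g = 0.71875, positive; keep [-1.5, -1.25]
x = -1.375 gives g = -0.855469, negative; keep [-1.375, -1.25]
x = -1.3125 gives g = -0.0298, negative; keep [-1.3125, -1.25]
x = -1.28125 gives g = 0.3539, positive; keep [-1.3125, -1.28125]
x = -1.296875 gives g = 0.1645, positive; keep [-1.3125, -1.296875]
x = -1.3046875 gives g = 0.0679, positive; keep [-1.3125, -1.3046875]

-1.3046875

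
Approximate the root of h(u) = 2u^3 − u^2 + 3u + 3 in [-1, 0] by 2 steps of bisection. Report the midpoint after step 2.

h(-0.5) = 1 > 0, so the root lies in [-1, -0.5]
h(-0.75) = -0.65625 < 0, so the root lies in [-0.75, -0.5]

-0.75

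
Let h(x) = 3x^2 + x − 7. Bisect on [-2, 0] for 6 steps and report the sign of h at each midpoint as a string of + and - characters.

--+--+

m = -1, h(m) = -5 (−); new bracket [-2, -1]
m = -1.5, h(m) = -1.75 (−); new bracket [-2, -1.5]
m = -1.75, h(m) = 0.4375 (+); new bracket [-1.75, -1.5]
m = -1.625, h(m) = -0.7031 (−); new bracket [-1.75, -1.625]
m = -1.6875, h(m) = -0.1445 (−); new bracket [-1.75, -1.6875]
m = -1.71875, h(m) = 0.1436 (+); new bracket [-1.71875, -1.6875]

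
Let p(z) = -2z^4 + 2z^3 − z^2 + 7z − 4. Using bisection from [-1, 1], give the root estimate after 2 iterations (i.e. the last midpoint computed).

m = 0, p(m) = -4 (−); new bracket [0, 1]
m = 0.5, p(m) = -0.625 (−); new bracket [0.5, 1]

0.5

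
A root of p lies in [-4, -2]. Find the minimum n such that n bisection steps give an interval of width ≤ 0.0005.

12

Width after n steps is 2/2^n. Need 2^n ≥ 2/0.0005 = 4000.
2^11 = 2048 < 4000 ≤ 2^12 = 4096, so n = 12.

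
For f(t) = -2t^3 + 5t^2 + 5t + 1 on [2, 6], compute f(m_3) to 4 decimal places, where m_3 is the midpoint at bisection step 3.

t = 4 gives f = -27, negative; keep [2, 4]
t = 3 gives f = 7, positive; keep [3, 4]
t = 3.5 gives f = -6, negative; keep [3, 3.5]

-6.0000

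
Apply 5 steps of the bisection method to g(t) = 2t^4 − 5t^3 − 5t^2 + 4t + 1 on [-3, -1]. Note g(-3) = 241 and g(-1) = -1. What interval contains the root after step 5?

m = -2, g(m) = 45 (+); new bracket [-2, -1]
m = -1.5, g(m) = 10.75 (+); new bracket [-1.5, -1]
m = -1.25, g(m) = 2.835938 (+); new bracket [-1.25, -1]
m = -1.125, g(m) = 0.4946 (+); new bracket [-1.125, -1]
m = -1.0625, g(m) = -0.3484 (−); new bracket [-1.125, -1.0625]

[-1.125, -1.0625]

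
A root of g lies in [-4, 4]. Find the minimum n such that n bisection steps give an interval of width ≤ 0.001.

13

Width after n steps is 8/2^n. Need 2^n ≥ 8/0.001 = 8000.
2^12 = 4096 < 8000 ≤ 2^13 = 8192, so n = 13.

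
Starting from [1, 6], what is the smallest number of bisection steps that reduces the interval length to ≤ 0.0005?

14

Width after n steps is 5/2^n. Need 2^n ≥ 5/0.0005 = 10000.
2^13 = 8192 < 10000 ≤ 2^14 = 16384, so n = 14.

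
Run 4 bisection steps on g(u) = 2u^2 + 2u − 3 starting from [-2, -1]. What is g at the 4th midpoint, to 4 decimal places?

g(-1.5) = -1.5 < 0, so the root lies in [-2, -1.5]
g(-1.75) = -0.375 < 0, so the root lies in [-2, -1.75]
g(-1.875) = 0.28125 > 0, so the root lies in [-1.875, -1.75]
g(-1.8125) = -0.0547 < 0, so the root lies in [-1.875, -1.8125]

-0.0547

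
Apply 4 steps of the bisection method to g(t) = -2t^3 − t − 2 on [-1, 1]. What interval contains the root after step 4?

g(0) = -2 < 0, so the root lies in [-1, 0]
g(-0.5) = -1.25 < 0, so the root lies in [-1, -0.5]
g(-0.75) = -0.40625 < 0, so the root lies in [-1, -0.75]
g(-0.875) = 0.2148 > 0, so the root lies in [-0.875, -0.75]

[-0.875, -0.75]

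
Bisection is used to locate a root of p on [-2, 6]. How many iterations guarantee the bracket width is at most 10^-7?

Width after n steps is 8/2^n. Need 2^n ≥ 8/10^-7 = 80000000.
2^26 = 67108864 < 80000000 ≤ 2^27 = 134217728, so n = 27.

27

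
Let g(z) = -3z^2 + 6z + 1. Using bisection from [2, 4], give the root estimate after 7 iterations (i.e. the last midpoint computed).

z = 3 gives g = -8, negative; keep [2, 3]
z = 2.5 gives g = -2.75, negative; keep [2, 2.5]
z = 2.25 gives g = -0.6875, negative; keep [2, 2.25]
z = 2.125 gives g = 0.2031, positive; keep [2.125, 2.25]
z = 2.1875 gives g = -0.2305, negative; keep [2.125, 2.1875]
z = 2.15625 gives g = -0.0107, negative; keep [2.125, 2.15625]
z = 2.140625 gives g = 0.0969, positive; keep [2.140625, 2.15625]

2.140625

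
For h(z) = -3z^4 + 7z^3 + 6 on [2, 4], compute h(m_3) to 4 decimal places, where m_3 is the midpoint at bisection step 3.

8.8477

z = 3 gives h = -48, negative; keep [2, 3]
z = 2.5 gives h = -1.8125, negative; keep [2, 2.5]
z = 2.25 gives h = 8.847656, positive; keep [2.25, 2.5]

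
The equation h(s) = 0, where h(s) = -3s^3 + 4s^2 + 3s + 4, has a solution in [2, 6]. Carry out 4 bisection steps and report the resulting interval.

[2, 2.25]

m = 4, h(m) = -112 (−); new bracket [2, 4]
m = 3, h(m) = -32 (−); new bracket [2, 3]
m = 2.5, h(m) = -10.375 (−); new bracket [2, 2.5]
m = 2.25, h(m) = -3.1719 (−); new bracket [2, 2.25]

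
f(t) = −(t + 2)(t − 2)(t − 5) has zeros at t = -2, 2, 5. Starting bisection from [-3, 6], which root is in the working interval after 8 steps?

f(1.5) = -6.125 < 0, so the root lies in [-3, 1.5]
f(-0.75) = -19.765625 < 0, so the root lies in [-3, -0.75]
f(-1.875) = -3.330078 < 0, so the root lies in [-3, -1.875]
f(-2.4375) = 14.4392 > 0, so the root lies in [-2.4375, -1.875]
f(-2.15625) = 4.6474 > 0, so the root lies in [-2.15625, -1.875]
f(-2.015625) = 0.4402 > 0, so the root lies in [-2.015625, -1.875]
f(-1.9453125) = -1.4985 < 0, so the root lies in [-2.015625, -1.9453125]
f(-1.98046875) = -0.5427 < 0, so the root lies in [-2.015625, -1.98046875]

-2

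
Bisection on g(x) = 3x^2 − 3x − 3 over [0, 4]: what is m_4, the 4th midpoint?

m = 2, g(m) = 3 (+); new bracket [0, 2]
m = 1, g(m) = -3 (−); new bracket [1, 2]
m = 1.5, g(m) = -0.75 (−); new bracket [1.5, 2]
m = 1.75, g(m) = 0.9375 (+); new bracket [1.5, 1.75]

1.75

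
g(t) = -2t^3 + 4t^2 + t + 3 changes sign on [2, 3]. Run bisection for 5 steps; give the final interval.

t = 2.5 gives g = -0.75, negative; keep [2, 2.5]
t = 2.25 gives g = 2.71875, positive; keep [2.25, 2.5]
t = 2.375 gives g = 1.144531, positive; keep [2.375, 2.5]
t = 2.4375 gives g = 0.2388, positive; keep [2.4375, 2.5]
t = 2.46875 gives g = -0.2451, negative; keep [2.4375, 2.46875]

[2.4375, 2.46875]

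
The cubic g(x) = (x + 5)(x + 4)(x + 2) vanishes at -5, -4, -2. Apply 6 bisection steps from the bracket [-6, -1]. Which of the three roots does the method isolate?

-2

x = -3.5 gives g = -1.125, negative; keep [-3.5, -1]
x = -2.25 gives g = -1.203125, negative; keep [-2.25, -1]
x = -1.625 gives g = 3.005859, positive; keep [-2.25, -1.625]
x = -1.9375 gives g = 0.3948, positive; keep [-2.25, -1.9375]
x = -2.09375 gives g = -0.5194, negative; keep [-2.09375, -1.9375]
x = -2.015625 gives g = -0.0925, negative; keep [-2.015625, -1.9375]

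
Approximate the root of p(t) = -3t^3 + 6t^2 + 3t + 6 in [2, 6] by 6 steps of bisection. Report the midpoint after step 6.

2.6875

midpoint 4: p = -78 < 0 → [2, 4]
midpoint 3: p = -12 < 0 → [2, 3]
midpoint 2.5: p = 4.125 > 0 → [2.5, 3]
midpoint 2.75: p = -2.7656 < 0 → [2.5, 2.75]
midpoint 2.625: p = 0.9551 > 0 → [2.625, 2.75]
midpoint 2.6875: p = -0.8342 < 0 → [2.625, 2.6875]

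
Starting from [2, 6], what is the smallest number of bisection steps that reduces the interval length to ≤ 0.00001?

Width after n steps is 4/2^n. Need 2^n ≥ 4/0.00001 = 400000.
2^18 = 262144 < 400000 ≤ 2^19 = 524288, so n = 19.

19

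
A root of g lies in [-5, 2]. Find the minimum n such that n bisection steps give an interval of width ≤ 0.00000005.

Width after n steps is 7/2^n. Need 2^n ≥ 7/0.00000005 = 140000000.
2^27 = 134217728 < 140000000 ≤ 2^28 = 268435456, so n = 28.

28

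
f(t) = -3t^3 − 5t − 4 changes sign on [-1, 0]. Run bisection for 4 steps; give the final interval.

[-0.6875, -0.625]

m = -0.5, f(m) = -1.125 (−); new bracket [-1, -0.5]
m = -0.75, f(m) = 1.015625 (+); new bracket [-0.75, -0.5]
m = -0.625, f(m) = -0.142578 (−); new bracket [-0.75, -0.625]
m = -0.6875, f(m) = 0.4124 (+); new bracket [-0.6875, -0.625]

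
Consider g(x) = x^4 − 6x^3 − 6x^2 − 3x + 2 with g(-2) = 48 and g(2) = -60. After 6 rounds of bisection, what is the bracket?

[0.3125, 0.375]

g(0) = 2 > 0, so the root lies in [0, 2]
g(1) = -12 < 0, so the root lies in [0, 1]
g(0.5) = -1.6875 < 0, so the root lies in [0, 0.5]
g(0.25) = 0.7852 > 0, so the root lies in [0.25, 0.5]
g(0.375) = -0.2654 < 0, so the root lies in [0.25, 0.375]
g(0.3125) = 0.303 > 0, so the root lies in [0.3125, 0.375]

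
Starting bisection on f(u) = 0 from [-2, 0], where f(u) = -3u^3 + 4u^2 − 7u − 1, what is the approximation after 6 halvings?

u = -1 gives f = 13, positive; keep [-1, 0]
u = -0.5 gives f = 3.875, positive; keep [-0.5, 0]
u = -0.25 gives f = 1.046875, positive; keep [-0.25, 0]
u = -0.125 gives f = -0.0566, negative; keep [-0.25, -0.125]
u = -0.1875 gives f = 0.4729, positive; keep [-0.1875, -0.125]
u = -0.15625 gives f = 0.2029, positive; keep [-0.15625, -0.125]

-0.15625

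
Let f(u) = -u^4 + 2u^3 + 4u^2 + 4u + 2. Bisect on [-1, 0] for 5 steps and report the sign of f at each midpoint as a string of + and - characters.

++---

f(-0.5) = 0.6875 > 0, so the root lies in [-1, -0.5]
f(-0.75) = 0.089844 > 0, so the root lies in [-1, -0.75]
f(-0.875) = -0.363525 < 0, so the root lies in [-0.875, -0.75]
f(-0.8125) = -0.1179 < 0, so the root lies in [-0.8125, -0.75]
f(-0.78125) = -0.0098 < 0, so the root lies in [-0.78125, -0.75]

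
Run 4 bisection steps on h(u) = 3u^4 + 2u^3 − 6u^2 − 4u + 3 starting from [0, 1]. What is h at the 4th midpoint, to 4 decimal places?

u = 0.5 gives h = -0.0625, negative; keep [0, 0.5]
u = 0.25 gives h = 1.667969, positive; keep [0.25, 0.5]
u = 0.375 gives h = 0.821045, positive; keep [0.375, 0.5]
u = 0.4375 gives h = 0.379, positive; keep [0.4375, 0.5]

0.3790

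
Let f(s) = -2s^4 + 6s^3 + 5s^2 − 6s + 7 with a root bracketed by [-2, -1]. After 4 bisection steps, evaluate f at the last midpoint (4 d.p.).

-0.4058

midpoint -1.5: f = -3.125 < 0 → [-1.5, -1]
midpoint -1.25: f = 5.710938 > 0 → [-1.5, -1.25]
midpoint -1.375: f = 1.956543 > 0 → [-1.5, -1.375]
midpoint -1.4375: f = -0.4058 < 0 → [-1.4375, -1.375]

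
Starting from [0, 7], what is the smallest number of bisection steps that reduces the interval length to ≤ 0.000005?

21

Width after n steps is 7/2^n. Need 2^n ≥ 7/0.000005 = 1400000.
2^20 = 1048576 < 1400000 ≤ 2^21 = 2097152, so n = 21.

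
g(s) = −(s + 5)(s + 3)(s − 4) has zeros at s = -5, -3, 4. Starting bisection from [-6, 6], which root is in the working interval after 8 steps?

s = 0 gives g = 60, positive; keep [0, 6]
s = 3 gives g = 48, positive; keep [3, 6]
s = 4.5 gives g = -35.625, negative; keep [3, 4.5]
s = 3.75 gives g = 14.7656, positive; keep [3.75, 4.5]
s = 4.125 gives g = -8.127, negative; keep [3.75, 4.125]
s = 3.9375 gives g = 3.8752, positive; keep [3.9375, 4.125]
s = 4.03125 gives g = -1.9844, negative; keep [3.9375, 4.03125]
s = 3.984375 gives g = 0.9805, positive; keep [3.984375, 4.03125]

4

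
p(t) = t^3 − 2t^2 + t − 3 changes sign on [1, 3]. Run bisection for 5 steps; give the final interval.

[2.125, 2.1875]

m = 2, p(m) = -1 (−); new bracket [2, 3]
m = 2.5, p(m) = 2.625 (+); new bracket [2, 2.5]
m = 2.25, p(m) = 0.515625 (+); new bracket [2, 2.25]
m = 2.125, p(m) = -0.3105 (−); new bracket [2.125, 2.25]
m = 2.1875, p(m) = 0.0847 (+); new bracket [2.125, 2.1875]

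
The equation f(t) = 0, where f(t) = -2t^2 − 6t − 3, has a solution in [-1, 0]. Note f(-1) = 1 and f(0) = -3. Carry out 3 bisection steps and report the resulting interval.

[-0.75, -0.625]

f(-0.5) = -0.5 < 0, so the root lies in [-1, -0.5]
f(-0.75) = 0.375 > 0, so the root lies in [-0.75, -0.5]
f(-0.625) = -0.03125 < 0, so the root lies in [-0.75, -0.625]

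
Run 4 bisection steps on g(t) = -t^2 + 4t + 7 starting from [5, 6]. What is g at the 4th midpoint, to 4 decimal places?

g(5.5) = -1.25 < 0, so the root lies in [5, 5.5]
g(5.25) = 0.4375 > 0, so the root lies in [5.25, 5.5]
g(5.375) = -0.390625 < 0, so the root lies in [5.25, 5.375]
g(5.3125) = 0.0273 > 0, so the root lies in [5.3125, 5.375]

0.0273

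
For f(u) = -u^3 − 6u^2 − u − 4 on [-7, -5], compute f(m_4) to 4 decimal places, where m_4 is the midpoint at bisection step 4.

m = -6, f(m) = 2 (+); new bracket [-6, -5]
m = -5.5, f(m) = -13.625 (−); new bracket [-6, -5.5]
m = -5.75, f(m) = -6.515625 (−); new bracket [-6, -5.75]
m = -5.875, f(m) = -2.4395 (−); new bracket [-6, -5.875]

-2.4395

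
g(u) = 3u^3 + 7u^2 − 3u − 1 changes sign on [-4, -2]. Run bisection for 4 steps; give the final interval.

[-2.75, -2.625]

u = -3 gives g = -10, negative; keep [-3, -2]
u = -2.5 gives g = 3.375, positive; keep [-3, -2.5]
u = -2.75 gives g = -2.203125, negative; keep [-2.75, -2.5]
u = -2.625 gives g = 0.8457, positive; keep [-2.75, -2.625]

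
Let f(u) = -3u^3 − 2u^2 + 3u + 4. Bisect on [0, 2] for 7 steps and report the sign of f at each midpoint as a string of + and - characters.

u = 1 gives f = 2, positive; keep [1, 2]
u = 1.5 gives f = -6.125, negative; keep [1, 1.5]
u = 1.25 gives f = -1.234375, negative; keep [1, 1.25]
u = 1.125 gives f = 0.5723, positive; keep [1.125, 1.25]
u = 1.1875 gives f = -0.2815, negative; keep [1.125, 1.1875]
u = 1.15625 gives f = 0.1575, positive; keep [1.15625, 1.1875]
u = 1.171875 gives f = -0.0589, negative; keep [1.15625, 1.171875]

+--+-+-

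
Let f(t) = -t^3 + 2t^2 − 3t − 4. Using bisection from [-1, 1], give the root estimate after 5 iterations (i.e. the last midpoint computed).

m = 0, f(m) = -4 (−); new bracket [-1, 0]
m = -0.5, f(m) = -1.875 (−); new bracket [-1, -0.5]
m = -0.75, f(m) = -0.203125 (−); new bracket [-1, -0.75]
m = -0.875, f(m) = 0.8262 (+); new bracket [-0.875, -0.75]
m = -0.8125, f(m) = 0.2942 (+); new bracket [-0.8125, -0.75]

-0.8125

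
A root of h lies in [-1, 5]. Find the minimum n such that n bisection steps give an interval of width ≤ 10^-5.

Width after n steps is 6/2^n. Need 2^n ≥ 6/10^-5 = 600000.
2^19 = 524288 < 600000 ≤ 2^20 = 1048576, so n = 20.

20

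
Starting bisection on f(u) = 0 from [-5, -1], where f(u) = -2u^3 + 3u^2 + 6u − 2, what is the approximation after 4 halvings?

f(-3) = 61 > 0, so the root lies in [-3, -1]
f(-2) = 14 > 0, so the root lies in [-2, -1]
f(-1.5) = 2.5 > 0, so the root lies in [-1.5, -1]
f(-1.25) = -0.9062 < 0, so the root lies in [-1.5, -1.25]

-1.25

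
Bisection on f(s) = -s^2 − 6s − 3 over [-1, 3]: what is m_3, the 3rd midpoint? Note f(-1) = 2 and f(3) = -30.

m = 1, f(m) = -10 (−); new bracket [-1, 1]
m = 0, f(m) = -3 (−); new bracket [-1, 0]
m = -0.5, f(m) = -0.25 (−); new bracket [-1, -0.5]

-0.5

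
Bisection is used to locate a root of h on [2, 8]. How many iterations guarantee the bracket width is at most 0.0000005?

Width after n steps is 6/2^n. Need 2^n ≥ 6/0.0000005 = 12000000.
2^23 = 8388608 < 12000000 ≤ 2^24 = 16777216, so n = 24.

24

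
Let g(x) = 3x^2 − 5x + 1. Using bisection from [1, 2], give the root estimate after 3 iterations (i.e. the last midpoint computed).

midpoint 1.5: g = 0.25 > 0 → [1, 1.5]
midpoint 1.25: g = -0.5625 < 0 → [1.25, 1.5]
midpoint 1.375: g = -0.203125 < 0 → [1.375, 1.5]

1.375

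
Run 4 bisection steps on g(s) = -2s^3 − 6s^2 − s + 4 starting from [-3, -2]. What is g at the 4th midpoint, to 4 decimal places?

g(-2.5) = 0.25 > 0, so the root lies in [-2.5, -2]
g(-2.25) = -1.34375 < 0, so the root lies in [-2.5, -2.25]
g(-2.375) = -0.675781 < 0, so the root lies in [-2.5, -2.375]
g(-2.4375) = -0.2466 < 0, so the root lies in [-2.5, -2.4375]

-0.2466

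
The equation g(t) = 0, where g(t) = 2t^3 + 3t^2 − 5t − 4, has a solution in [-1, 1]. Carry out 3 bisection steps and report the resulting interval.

t = 0 gives g = -4, negative; keep [-1, 0]
t = -0.5 gives g = -1, negative; keep [-1, -0.5]
t = -0.75 gives g = 0.59375, positive; keep [-0.75, -0.5]

[-0.75, -0.5]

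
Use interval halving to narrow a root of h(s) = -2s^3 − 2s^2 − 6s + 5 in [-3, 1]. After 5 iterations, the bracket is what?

[0.5, 0.625]

midpoint -1: h = 11 > 0 → [-1, 1]
midpoint 0: h = 5 > 0 → [0, 1]
midpoint 0.5: h = 1.25 > 0 → [0.5, 1]
midpoint 0.75: h = -1.4688 < 0 → [0.5, 0.75]
midpoint 0.625: h = -0.0195 < 0 → [0.5, 0.625]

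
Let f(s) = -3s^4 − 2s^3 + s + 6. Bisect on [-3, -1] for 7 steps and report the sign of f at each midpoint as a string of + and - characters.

--+-+-+

f(-2) = -28 < 0, so the root lies in [-2, -1]
f(-1.5) = -3.9375 < 0, so the root lies in [-1.5, -1]
f(-1.25) = 1.332031 > 0, so the root lies in [-1.5, -1.25]
f(-1.375) = -0.8992 < 0, so the root lies in [-1.375, -1.25]
f(-1.3125) = 0.3068 > 0, so the root lies in [-1.375, -1.3125]
f(-1.34375) = -0.2723 < 0, so the root lies in [-1.34375, -1.3125]
f(-1.328125) = 0.0231 > 0, so the root lies in [-1.34375, -1.328125]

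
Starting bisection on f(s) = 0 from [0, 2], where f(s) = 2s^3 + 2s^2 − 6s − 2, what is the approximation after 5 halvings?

midpoint 1: f = -4 < 0 → [1, 2]
midpoint 1.5: f = 0.25 > 0 → [1, 1.5]
midpoint 1.25: f = -2.46875 < 0 → [1.25, 1.5]
midpoint 1.375: f = -1.2695 < 0 → [1.375, 1.5]
midpoint 1.4375: f = -0.5513 < 0 → [1.4375, 1.5]

1.4375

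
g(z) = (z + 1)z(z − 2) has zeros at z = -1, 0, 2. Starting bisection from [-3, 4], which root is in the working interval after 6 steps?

2

m = 0.5, g(m) = -1.125 (−); new bracket [0.5, 4]
m = 2.25, g(m) = 1.828125 (+); new bracket [0.5, 2.25]
m = 1.375, g(m) = -2.041016 (−); new bracket [1.375, 2.25]
m = 1.8125, g(m) = -0.9558 (−); new bracket [1.8125, 2.25]
m = 2.03125, g(m) = 0.1924 (+); new bracket [1.8125, 2.03125]
m = 1.921875, g(m) = -0.4387 (−); new bracket [1.921875, 2.03125]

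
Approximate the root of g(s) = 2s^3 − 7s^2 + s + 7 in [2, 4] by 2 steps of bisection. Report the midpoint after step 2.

2.5

m = 3, g(m) = 1 (+); new bracket [2, 3]
m = 2.5, g(m) = -3 (−); new bracket [2.5, 3]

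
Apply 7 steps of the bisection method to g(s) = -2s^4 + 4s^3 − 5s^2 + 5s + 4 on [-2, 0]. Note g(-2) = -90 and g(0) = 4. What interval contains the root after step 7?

g(-1) = -12 < 0, so the root lies in [-1, 0]
g(-0.5) = -0.375 < 0, so the root lies in [-0.5, 0]
g(-0.25) = 2.367188 > 0, so the root lies in [-0.5, -0.25]
g(-0.375) = 1.1714 > 0, so the root lies in [-0.5, -0.375]
g(-0.4375) = 0.4472 > 0, so the root lies in [-0.5, -0.4375]
g(-0.46875) = 0.0491 > 0, so the root lies in [-0.5, -0.46875]
g(-0.484375) = -0.1596 < 0, so the root lies in [-0.484375, -0.46875]

[-0.484375, -0.46875]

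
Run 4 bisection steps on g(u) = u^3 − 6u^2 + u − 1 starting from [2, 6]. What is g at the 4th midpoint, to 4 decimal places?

g(4) = -29 < 0, so the root lies in [4, 6]
g(5) = -21 < 0, so the root lies in [5, 6]
g(5.5) = -10.625 < 0, so the root lies in [5.5, 6]
g(5.75) = -3.5156 < 0, so the root lies in [5.75, 6]

-3.5156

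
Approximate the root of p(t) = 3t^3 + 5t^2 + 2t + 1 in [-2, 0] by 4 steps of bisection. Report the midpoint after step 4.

m = -1, p(m) = 1 (+); new bracket [-2, -1]
m = -1.5, p(m) = -0.875 (−); new bracket [-1.5, -1]
m = -1.25, p(m) = 0.453125 (+); new bracket [-1.5, -1.25]
m = -1.375, p(m) = -0.0957 (−); new bracket [-1.375, -1.25]

-1.375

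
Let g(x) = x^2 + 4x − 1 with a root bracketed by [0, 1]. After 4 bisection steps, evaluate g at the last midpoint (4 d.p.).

x = 0.5 gives g = 1.25, positive; keep [0, 0.5]
x = 0.25 gives g = 0.0625, positive; keep [0, 0.25]
x = 0.125 gives g = -0.484375, negative; keep [0.125, 0.25]
x = 0.1875 gives g = -0.2148, negative; keep [0.1875, 0.25]

-0.2148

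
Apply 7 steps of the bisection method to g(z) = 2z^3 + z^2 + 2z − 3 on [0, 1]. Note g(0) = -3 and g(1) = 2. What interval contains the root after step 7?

[0.7578125, 0.765625]

m = 0.5, g(m) = -1.5 (−); new bracket [0.5, 1]
m = 0.75, g(m) = -0.09375 (−); new bracket [0.75, 1]
m = 0.875, g(m) = 0.855469 (+); new bracket [0.75, 0.875]
m = 0.8125, g(m) = 0.3579 (+); new bracket [0.75, 0.8125]
m = 0.78125, g(m) = 0.1265 (+); new bracket [0.75, 0.78125]
m = 0.765625, g(m) = 0.015 (+); new bracket [0.75, 0.765625]
m = 0.7578125, g(m) = -0.0397 (−); new bracket [0.7578125, 0.765625]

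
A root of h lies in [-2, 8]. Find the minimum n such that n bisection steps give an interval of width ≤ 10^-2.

10

Width after n steps is 10/2^n. Need 2^n ≥ 10/10^-2 = 1000.
2^9 = 512 < 1000 ≤ 2^10 = 1024, so n = 10.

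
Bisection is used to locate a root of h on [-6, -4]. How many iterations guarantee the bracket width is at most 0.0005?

Width after n steps is 2/2^n. Need 2^n ≥ 2/0.0005 = 4000.
2^11 = 2048 < 4000 ≤ 2^12 = 4096, so n = 12.

12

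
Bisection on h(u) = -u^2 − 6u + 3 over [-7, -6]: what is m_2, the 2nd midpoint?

m = -6.5, h(m) = -0.25 (−); new bracket [-6.5, -6]
m = -6.25, h(m) = 1.4375 (+); new bracket [-6.5, -6.25]

-6.25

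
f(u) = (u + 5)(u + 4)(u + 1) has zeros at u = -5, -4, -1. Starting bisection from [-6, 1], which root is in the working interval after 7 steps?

-1

u = -2.5 gives f = -5.625, negative; keep [-2.5, 1]
u = -0.75 gives f = 3.453125, positive; keep [-2.5, -0.75]
u = -1.625 gives f = -5.009766, negative; keep [-1.625, -0.75]
u = -1.1875 gives f = -2.0105, negative; keep [-1.1875, -0.75]
u = -0.96875 gives f = 0.3819, positive; keep [-1.1875, -0.96875]
u = -1.078125 gives f = -0.8953, negative; keep [-1.078125, -0.96875]
u = -1.0234375 gives f = -0.2774, negative; keep [-1.0234375, -0.96875]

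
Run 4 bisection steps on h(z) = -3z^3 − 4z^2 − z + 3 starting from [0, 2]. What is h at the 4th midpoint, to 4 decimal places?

midpoint 1: h = -5 < 0 → [0, 1]
midpoint 0.5: h = 1.125 > 0 → [0.5, 1]
midpoint 0.75: h = -1.265625 < 0 → [0.5, 0.75]
midpoint 0.625: h = 0.0801 > 0 → [0.625, 0.75]

0.0801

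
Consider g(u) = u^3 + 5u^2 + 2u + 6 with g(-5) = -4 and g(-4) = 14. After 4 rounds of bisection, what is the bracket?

midpoint -4.5: g = 7.125 > 0 → [-5, -4.5]
midpoint -4.75: g = 2.140625 > 0 → [-5, -4.75]
midpoint -4.875: g = -0.779297 < 0 → [-4.875, -4.75]
midpoint -4.8125: g = 0.7175 > 0 → [-4.875, -4.8125]

[-4.875, -4.8125]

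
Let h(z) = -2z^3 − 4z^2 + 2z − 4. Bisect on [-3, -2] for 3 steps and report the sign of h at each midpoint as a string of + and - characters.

-+-

midpoint -2.5: h = -2.75 < 0 → [-3, -2.5]
midpoint -2.75: h = 1.84375 > 0 → [-2.75, -2.5]
midpoint -2.625: h = -0.636719 < 0 → [-2.75, -2.625]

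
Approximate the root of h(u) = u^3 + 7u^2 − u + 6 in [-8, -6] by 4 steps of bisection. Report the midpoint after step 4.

m = -7, h(m) = 13 (+); new bracket [-8, -7]
m = -7.5, h(m) = -14.625 (−); new bracket [-7.5, -7]
m = -7.25, h(m) = 0.109375 (+); new bracket [-7.5, -7.25]
m = -7.375, h(m) = -7.0215 (−); new bracket [-7.375, -7.25]

-7.375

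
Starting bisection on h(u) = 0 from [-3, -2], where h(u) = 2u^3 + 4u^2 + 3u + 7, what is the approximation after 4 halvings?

u = -2.5 gives h = -6.75, negative; keep [-2.5, -2]
u = -2.25 gives h = -2.28125, negative; keep [-2.25, -2]
u = -2.125 gives h = -0.503906, negative; keep [-2.125, -2]
u = -2.0625 gives h = 0.2808, positive; keep [-2.125, -2.0625]

-2.0625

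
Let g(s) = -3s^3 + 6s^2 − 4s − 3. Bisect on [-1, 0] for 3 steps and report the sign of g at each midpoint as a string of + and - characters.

s = -0.5 gives g = 0.875, positive; keep [-0.5, 0]
s = -0.25 gives g = -1.578125, negative; keep [-0.5, -0.25]
s = -0.375 gives g = -0.498047, negative; keep [-0.5, -0.375]

+--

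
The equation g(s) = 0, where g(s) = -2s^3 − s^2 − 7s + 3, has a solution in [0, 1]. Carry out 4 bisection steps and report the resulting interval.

g(0.5) = -1 < 0, so the root lies in [0, 0.5]
g(0.25) = 1.15625 > 0, so the root lies in [0.25, 0.5]
g(0.375) = 0.128906 > 0, so the root lies in [0.375, 0.5]
g(0.4375) = -0.4214 < 0, so the root lies in [0.375, 0.4375]

[0.375, 0.4375]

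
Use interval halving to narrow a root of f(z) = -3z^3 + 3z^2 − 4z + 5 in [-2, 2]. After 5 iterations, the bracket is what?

[1.125, 1.25]

midpoint 0: f = 5 > 0 → [0, 2]
midpoint 1: f = 1 > 0 → [1, 2]
midpoint 1.5: f = -4.375 < 0 → [1, 1.5]
midpoint 1.25: f = -1.1719 < 0 → [1, 1.25]
midpoint 1.125: f = 0.0254 > 0 → [1.125, 1.25]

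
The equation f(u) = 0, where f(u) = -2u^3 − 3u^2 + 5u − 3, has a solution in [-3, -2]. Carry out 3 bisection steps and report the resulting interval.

midpoint -2.5: f = -3 < 0 → [-3, -2.5]
midpoint -2.75: f = 2.15625 > 0 → [-2.75, -2.5]
midpoint -2.625: f = -0.621094 < 0 → [-2.75, -2.625]

[-2.75, -2.625]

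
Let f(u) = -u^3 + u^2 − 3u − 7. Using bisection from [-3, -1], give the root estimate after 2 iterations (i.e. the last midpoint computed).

-1.5

f(-2) = 11 > 0, so the root lies in [-2, -1]
f(-1.5) = 3.125 > 0, so the root lies in [-1.5, -1]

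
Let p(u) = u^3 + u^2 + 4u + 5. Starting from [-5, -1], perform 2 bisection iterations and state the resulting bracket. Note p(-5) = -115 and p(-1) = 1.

[-2, -1]

midpoint -3: p = -25 < 0 → [-3, -1]
midpoint -2: p = -7 < 0 → [-2, -1]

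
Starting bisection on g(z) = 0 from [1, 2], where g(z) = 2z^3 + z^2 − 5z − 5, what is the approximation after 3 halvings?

z = 1.5 gives g = -3.5, negative; keep [1.5, 2]
z = 1.75 gives g = 0.03125, positive; keep [1.5, 1.75]
z = 1.625 gives g = -1.902344, negative; keep [1.625, 1.75]

1.625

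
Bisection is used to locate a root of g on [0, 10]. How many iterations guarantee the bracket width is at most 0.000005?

Width after n steps is 10/2^n. Need 2^n ≥ 10/0.000005 = 2000000.
2^20 = 1048576 < 2000000 ≤ 2^21 = 2097152, so n = 21.

21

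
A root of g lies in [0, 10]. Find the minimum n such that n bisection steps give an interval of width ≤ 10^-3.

Width after n steps is 10/2^n. Need 2^n ≥ 10/10^-3 = 10000.
2^13 = 8192 < 10000 ≤ 2^14 = 16384, so n = 14.

14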